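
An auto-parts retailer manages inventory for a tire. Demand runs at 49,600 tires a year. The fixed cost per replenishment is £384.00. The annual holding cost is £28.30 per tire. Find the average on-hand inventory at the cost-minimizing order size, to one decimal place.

Average inventory ≈ 580.1 tires

The optimal lot size = √(2DS/H) = √(2 × 49,600 × 384 / 28.3) ≈ 1160.19.
Average inventory = Q*/2 ≈ 1160.19 / 2 = 580.094.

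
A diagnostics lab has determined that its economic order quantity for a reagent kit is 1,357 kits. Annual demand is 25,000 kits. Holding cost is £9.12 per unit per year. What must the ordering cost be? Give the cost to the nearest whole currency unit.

S ≈ £336

Invert the EOQ relation Q*² = 2DS/H.
From Q* = √(2DS/H): S = Q*²H / (2D) = 1,357² × 9.12 / (2 × 25,000) = 335.8803.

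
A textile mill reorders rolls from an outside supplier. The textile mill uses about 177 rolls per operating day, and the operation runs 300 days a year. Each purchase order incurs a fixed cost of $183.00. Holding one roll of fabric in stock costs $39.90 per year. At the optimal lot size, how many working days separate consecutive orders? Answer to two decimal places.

Annual demand D = 177 × 300 = 53,100.
Q* = √(2DS/H) = √(2 × 53,100 × 183 / 39.9) ≈ 697.91.
Cycle time = Q*/D × 300 = 697.91 / 53,100 × 300 ≈ 3.943 days.

T ≈ 3.94 days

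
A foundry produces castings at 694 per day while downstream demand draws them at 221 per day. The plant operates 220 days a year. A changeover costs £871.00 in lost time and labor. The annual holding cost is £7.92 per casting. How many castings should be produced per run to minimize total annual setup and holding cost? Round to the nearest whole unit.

Annual demand D = 221 × 220 = 48,620.
Production build-up factor (1 − d/p) = 1 − 221/694 = 0.6816.
Q* = √(2DS / (H(1 − d/p))) = √(2 × 48,620 × 871 / (7.92 × 0.6816)).
= √(84,696,040 / 5.3979) ≈ 3961.121.

Q* ≈ 3,961 castings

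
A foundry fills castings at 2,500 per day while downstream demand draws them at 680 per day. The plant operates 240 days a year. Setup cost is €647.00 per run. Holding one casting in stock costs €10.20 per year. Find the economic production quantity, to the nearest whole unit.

Q* ≈ 5,333 castings

Annual demand D = 680 × 240 = 163,200.
Production build-up factor (1 − d/p) = 1 − 680/2,500 = 0.7280.
Q* = √(2DS / (H(1 − d/p))) = √(2 × 163,200 × 647 / (10.2 × 0.7280)).
= √(211,180,800 / 7.4256) ≈ 5332.875.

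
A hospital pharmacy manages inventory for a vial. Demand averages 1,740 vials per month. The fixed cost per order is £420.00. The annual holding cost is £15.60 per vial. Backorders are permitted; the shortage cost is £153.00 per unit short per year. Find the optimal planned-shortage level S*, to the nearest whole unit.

S* ≈ 103 vials

Annual demand D = 1,740 × 12 = 20,880.
With planned backorders, Q* = √(2DS/H) · √((H+B)/B).
√(2DS/H) = √(2 × 20,880 × 420 / 15.6) = 1060.334.
√((H+B)/B) = √((15.6+153)/153) = 1.0497.
Q* ≈ 1113.078.
S* = Q* · H/(H+B) = 1113.078 × 15.6/168.6 ≈ 102.989.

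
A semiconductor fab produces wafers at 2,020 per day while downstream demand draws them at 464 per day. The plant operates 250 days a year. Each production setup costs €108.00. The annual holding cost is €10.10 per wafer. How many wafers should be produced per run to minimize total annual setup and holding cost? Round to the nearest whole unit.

Q* ≈ 1,795 wafers

Annual demand D = 464 × 250 = 116,000.
Production build-up factor (1 − d/p) = 1 − 464/2,020 = 0.7703.
Q* = √(2DS / (H(1 − d/p))) = √(2 × 116,000 × 108 / (10.1 × 0.7703)).
= √(25,056,000 / 7.78) ≈ 1794.593.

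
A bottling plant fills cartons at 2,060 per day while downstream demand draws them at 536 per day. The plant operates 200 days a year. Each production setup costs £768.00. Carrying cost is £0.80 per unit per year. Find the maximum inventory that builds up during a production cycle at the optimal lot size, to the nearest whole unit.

Annual demand D = 536 × 200 = 107,200.
Production build-up factor (1 − d/p) = 1 − 536/2,060 = 0.7398.
Q* = √(2DS / (H(1 − d/p))) = √(2 × 107,200 × 768 / (0.8 × 0.7398)).
= √(164,659,200 / 0.5918) ≈ 16679.735.
Maximum inventory = Q*(1 − d/p) = 16679.735 × 0.7398 ≈ 12339.765.

I_max ≈ 12,340 cartons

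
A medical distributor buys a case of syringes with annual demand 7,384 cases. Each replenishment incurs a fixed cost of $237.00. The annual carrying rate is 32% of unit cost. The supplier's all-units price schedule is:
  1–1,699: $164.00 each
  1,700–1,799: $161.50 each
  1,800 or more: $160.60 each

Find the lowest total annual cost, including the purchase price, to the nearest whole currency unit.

TC* ≈ $1,224,529

Holding cost per unit per year at price C is H = 0.32·C.
For each price level, check whether its EOQ is feasible; otherwise the best quantity at that price is the breakpoint.
EOQ at $164.00 = 258.2 (feasible in tier 1): TC = 7,384×$164.00 + (7,384/258.2)×237 + (258.2/2)×0.32×$164.00 = $1,224,528.89.
EOQ at $161.50 = 260.2 < 1700, so use break Q=1700: TC = 7,384×$161.50 + (7,384/1700.0)×237 + (1700.0/2)×0.32×$161.50 = $1,237,473.42.
EOQ at $160.60 = 261.0 < 1800, so use break Q=1800: TC = 7,384×$160.60 + (7,384/1800.0)×237 + (1800.0/2)×0.32×$160.60 = $1,233,095.43.
Lowest total cost among the candidates is at Q = 258.2.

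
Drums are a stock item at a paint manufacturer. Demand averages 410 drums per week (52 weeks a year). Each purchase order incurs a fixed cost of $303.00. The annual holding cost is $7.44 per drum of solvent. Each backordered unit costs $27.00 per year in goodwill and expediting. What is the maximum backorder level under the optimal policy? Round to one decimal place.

S* ≈ 321.5 drums

Annual demand D = 410 × 52 = 21,320.
With planned backorders, Q* = √(2DS/H) · √((H+B)/B).
√(2DS/H) = √(2 × 21,320 × 303 / 7.44) = 1317.782.
√((H+B)/B) = √((7.44+27)/27) = 1.1294.
Q* ≈ 1488.309.
S* = Q* · H/(H+B) = 1488.309 × 7.44/34.44 ≈ 321.516.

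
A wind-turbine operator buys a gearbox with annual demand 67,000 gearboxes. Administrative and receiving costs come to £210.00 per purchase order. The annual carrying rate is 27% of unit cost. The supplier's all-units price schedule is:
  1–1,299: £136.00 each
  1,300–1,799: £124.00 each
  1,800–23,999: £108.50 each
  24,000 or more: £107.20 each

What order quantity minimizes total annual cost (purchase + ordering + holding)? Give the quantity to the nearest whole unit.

Holding cost per unit per year at price C is H = 0.27·C.
For each price level, check whether its EOQ is feasible; otherwise the best quantity at that price is the breakpoint.
EOQ at £136.00 = 875.4 (feasible in tier 1): TC = 67,000×£136.00 + (67,000/875.4)×210 + (875.4/2)×0.27×£136.00 = £9,144,145.00.
EOQ at £124.00 = 916.8 < 1300, so use break Q=1300: TC = 67,000×£124.00 + (67,000/1300.0)×210 + (1300.0/2)×0.27×£124.00 = £8,340,585.08.
EOQ at £108.50 = 980.1 < 1800, so use break Q=1800: TC = 67,000×£108.50 + (67,000/1800.0)×210 + (1800.0/2)×0.27×£108.50 = £7,303,682.17.
EOQ at £107.20 = 986.0 < 24000, so use break Q=24000: TC = 67,000×£107.20 + (67,000/24000.0)×210 + (24000.0/2)×0.27×£107.20 = £7,530,314.25.
Lowest total cost is £7,303,682.17 at Q = 1800.0.

Q* ≈ 1,800 gearboxes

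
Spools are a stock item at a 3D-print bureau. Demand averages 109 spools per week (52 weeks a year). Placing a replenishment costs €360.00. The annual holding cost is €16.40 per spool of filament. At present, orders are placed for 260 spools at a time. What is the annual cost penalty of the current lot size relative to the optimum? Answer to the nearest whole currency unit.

Extra cost ≈ €1,799 per year

Annual demand D = 109 × 52 = 5,668.
EOQ = √(2DS/H) = √(2 × 5,668 × 360 / 16.4) ≈ 498.84.
Cost at Q* = (D/Q*)S + (Q*/2)H = √(2DSH) ≈ €8,180.94.
Cost at Q = 260: (5,668/260)×360 + (260/2)×16.4 = €7,848.00 + €2,132.00 = €9,980.00.
Excess = €9,980.00 − €8,180.94 = €1,799.06.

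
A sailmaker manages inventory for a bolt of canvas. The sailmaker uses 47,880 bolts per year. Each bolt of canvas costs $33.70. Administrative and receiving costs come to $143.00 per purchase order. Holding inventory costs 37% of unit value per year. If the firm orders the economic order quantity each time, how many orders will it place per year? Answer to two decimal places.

Holding cost H = 0.37 × $33.70 = $12.4690 per unit per year.
The optimal lot size = √(2DS/H) = √(2 × 47,880 × 143 / 12.469) ≈ 1047.96.
Orders per year = D / Q* = 47,880 / 1047.96 ≈ 45.689.

N ≈ 45.69 orders per year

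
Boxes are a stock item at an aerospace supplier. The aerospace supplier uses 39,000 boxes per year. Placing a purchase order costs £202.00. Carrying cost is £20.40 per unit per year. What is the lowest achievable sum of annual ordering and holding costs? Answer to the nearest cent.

TC* ≈ £17,928.26

EOQ = √(2DS/H) = √(2 × 39,000 × 202 / 20.4) ≈ 878.84.
At the optimum the two cost components are equal, so total cost = 2·(Q*/2)H = Q*·H.
Minimum total = √(2DSH) = √(2 × 39,000 × 202 × 20.4) ≈ 17928.257.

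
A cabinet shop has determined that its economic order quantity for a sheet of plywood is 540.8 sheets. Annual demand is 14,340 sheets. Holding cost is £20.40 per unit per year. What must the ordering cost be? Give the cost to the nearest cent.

S ≈ £208.03

Invert the EOQ relation Q*² = 2DS/H.
From Q* = √(2DS/H): S = Q*²H / (2D) = 540.8² × 20.4 / (2 × 14,340) = 208.0292.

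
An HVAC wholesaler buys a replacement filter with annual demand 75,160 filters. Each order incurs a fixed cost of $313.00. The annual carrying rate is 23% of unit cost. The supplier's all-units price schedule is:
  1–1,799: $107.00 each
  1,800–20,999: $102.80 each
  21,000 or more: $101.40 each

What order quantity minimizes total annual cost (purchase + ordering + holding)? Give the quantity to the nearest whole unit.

Q* ≈ 1,800 filters

Holding cost per unit per year at price C is H = 0.23·C.
For each price level, check whether its EOQ is feasible; otherwise the best quantity at that price is the breakpoint.
EOQ at $107.00 = 1382.7 (feasible in tier 1): TC = 75,160×$107.00 + (75,160/1382.7)×313 + (1382.7/2)×0.23×$107.00 = $8,076,147.99.
EOQ at $102.80 = 1410.7 < 1800, so use break Q=1800: TC = 75,160×$102.80 + (75,160/1800.0)×313 + (1800.0/2)×0.23×$102.80 = $7,760,797.09.
EOQ at $101.40 = 1420.4 < 21000, so use break Q=21000: TC = 75,160×$101.40 + (75,160/21000.0)×313 + (21000.0/2)×0.23×$101.40 = $7,867,225.24.
Lowest total cost is $7,760,797.09 at Q = 1800.0.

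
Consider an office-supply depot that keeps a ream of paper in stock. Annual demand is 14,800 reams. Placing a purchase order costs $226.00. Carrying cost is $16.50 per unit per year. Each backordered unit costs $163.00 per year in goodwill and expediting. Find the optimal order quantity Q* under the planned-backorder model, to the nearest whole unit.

With planned backorders, Q* = √(2DS/H) · √((H+B)/B).
√(2DS/H) = √(2 × 14,800 × 226 / 16.5) = 636.734.
√((H+B)/B) = √((16.5+163)/163) = 1.0494.
Q* ≈ 668.185.

Q* ≈ 668 reams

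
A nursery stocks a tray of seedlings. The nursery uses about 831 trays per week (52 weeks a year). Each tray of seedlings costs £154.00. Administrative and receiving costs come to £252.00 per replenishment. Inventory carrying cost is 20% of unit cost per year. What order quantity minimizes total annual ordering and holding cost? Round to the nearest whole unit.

Annual demand D = 831 × 52 = 43,212.
Holding cost H = 0.20 × £154.00 = £30.8000 per unit per year.
EOQ = √(2DS / H) = √(2 × 43,212 × 252 / 30.8).
= √(21,778,848 / 30.8) = √707,105.4545 ≈ 840.896.

Q* ≈ 841 trays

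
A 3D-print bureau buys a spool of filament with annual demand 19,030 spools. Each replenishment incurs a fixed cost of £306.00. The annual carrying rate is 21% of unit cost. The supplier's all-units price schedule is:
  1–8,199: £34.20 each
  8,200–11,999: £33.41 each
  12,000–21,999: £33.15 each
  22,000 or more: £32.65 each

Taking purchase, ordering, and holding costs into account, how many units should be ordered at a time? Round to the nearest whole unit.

Holding cost per unit per year at price C is H = 0.21·C.
Evaluate total cost at each tier's feasible EOQ or, if the EOQ is below the tier, at the tier's minimum quantity.
EOQ at £34.20 = 1273.4 (feasible in tier 1): TC = 19,030×£34.20 + (19,030/1273.4)×306 + (1273.4/2)×0.21×£34.20 = £659,971.72.
EOQ at £33.41 = 1288.4 < 8200, so use break Q=8200: TC = 19,030×£33.41 + (19,030/8200.0)×306 + (8200.0/2)×0.21×£33.41 = £665,268.45.
EOQ at £33.15 = 1293.4 < 12000, so use break Q=12000: TC = 19,030×£33.15 + (19,030/12000.0)×306 + (12000.0/2)×0.21×£33.15 = £673,098.77.
EOQ at £32.65 = 1303.3 < 22000, so use break Q=22000: TC = 19,030×£32.65 + (19,030/22000.0)×306 + (22000.0/2)×0.21×£32.65 = £697,015.69.
Lowest total cost is £659,971.72 at Q = 1273.4.

Q* ≈ 1,273 spools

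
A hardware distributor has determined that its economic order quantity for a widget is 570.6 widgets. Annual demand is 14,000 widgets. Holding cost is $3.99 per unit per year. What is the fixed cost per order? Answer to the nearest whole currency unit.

Invert the EOQ relation Q*² = 2DS/H.
From Q* = √(2DS/H): S = Q*²H / (2D) = 570.6² × 3.99 / (2 × 14,000) = 46.3958.

S ≈ $46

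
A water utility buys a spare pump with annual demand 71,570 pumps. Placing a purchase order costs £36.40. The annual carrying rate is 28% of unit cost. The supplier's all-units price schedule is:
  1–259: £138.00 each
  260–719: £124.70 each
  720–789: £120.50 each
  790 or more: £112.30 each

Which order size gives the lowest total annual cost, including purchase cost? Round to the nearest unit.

Q* ≈ 790 pumps

Holding cost per unit per year at price C is H = 0.28·C.
Candidates are each tier's EOQ (if it falls in that tier) and each price-break quantity.
Tier 1 (£138.00): EOQ = 367.2 exceeds tier's upper bound 259, so this tier is dominated.
EOQ at £124.70 = 386.3 (feasible in tier 2): TC = 71,570×£124.70 + (71,570/386.3)×36.4 + (386.3/2)×0.28×£124.70 = £8,938,266.87.
EOQ at £120.50 = 393.0 < 720, so use break Q=720: TC = 71,570×£120.50 + (71,570/720.0)×36.4 + (720.0/2)×0.28×£120.50 = £8,639,949.66.
EOQ at £112.30 = 407.1 < 790, so use break Q=790: TC = 71,570×£112.30 + (71,570/790.0)×36.4 + (790.0/2)×0.28×£112.30 = £8,053,029.04.
Lowest total cost is £8,053,029.04 at Q = 790.0.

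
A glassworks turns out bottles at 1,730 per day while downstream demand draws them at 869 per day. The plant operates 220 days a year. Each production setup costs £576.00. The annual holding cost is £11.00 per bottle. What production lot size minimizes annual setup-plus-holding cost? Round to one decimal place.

Annual demand D = 869 × 220 = 191,180.
Production build-up factor (1 − d/p) = 1 − 869/1,730 = 0.4977.
Q* = √(2DS / (H(1 − d/p))) = √(2 × 191,180 × 576 / (11 × 0.4977)).
= √(220,239,360 / 5.4746) ≈ 6342.677.

Q* ≈ 6,342.7 bottles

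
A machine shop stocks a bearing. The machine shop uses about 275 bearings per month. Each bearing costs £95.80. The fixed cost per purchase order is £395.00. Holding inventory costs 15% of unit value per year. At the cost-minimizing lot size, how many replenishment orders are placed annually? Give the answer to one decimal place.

N ≈ 7.7 orders per year

Annual demand D = 275 × 12 = 3,300.
Holding cost H = 0.15 × £95.80 = £14.3700 per unit per year.
EOQ = √(2DS/H) = √(2 × 3,300 × 395 / 14.37) ≈ 425.93.
Orders per year = D / Q* = 3,300 / 425.93 ≈ 7.748.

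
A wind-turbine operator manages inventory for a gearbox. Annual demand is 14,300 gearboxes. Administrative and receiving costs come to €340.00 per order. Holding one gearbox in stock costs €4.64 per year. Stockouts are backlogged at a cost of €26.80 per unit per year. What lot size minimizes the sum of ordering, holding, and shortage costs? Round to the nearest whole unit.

Q* ≈ 1,568 gearboxes

With planned backorders, Q* = √(2DS/H) · √((H+B)/B).
√(2DS/H) = √(2 × 14,300 × 340 / 4.64) = 1447.650.
√((H+B)/B) = √((4.64+26.8)/26.8) = 1.0831.
Q* ≈ 1567.969.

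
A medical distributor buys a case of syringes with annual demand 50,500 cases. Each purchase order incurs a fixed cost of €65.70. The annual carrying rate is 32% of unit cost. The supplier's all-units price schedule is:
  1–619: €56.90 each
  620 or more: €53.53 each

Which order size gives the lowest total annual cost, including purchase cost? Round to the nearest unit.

Holding cost per unit per year at price C is H = 0.32·C.
Candidates are each tier's EOQ (if it falls in that tier) and each price-break quantity.
EOQ at €56.90 = 603.7 (feasible in tier 1): TC = 50,500×€56.90 + (50,500/603.7)×65.7 + (603.7/2)×0.32×€56.90 = €2,884,441.94.
EOQ at €53.53 = 622.4 (feasible in tier 2): TC = 50,500×€53.53 + (50,500/622.4)×65.7 + (622.4/2)×0.32×€53.53 = €2,713,926.47.
Lowest total cost is €2,713,926.47 at Q = 622.4.

Q* ≈ 622 cases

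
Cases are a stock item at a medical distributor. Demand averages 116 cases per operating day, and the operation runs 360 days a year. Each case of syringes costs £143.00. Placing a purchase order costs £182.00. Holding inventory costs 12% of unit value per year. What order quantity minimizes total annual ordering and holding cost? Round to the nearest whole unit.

Annual demand D = 116 × 360 = 41,760.
Holding cost H = 0.12 × £143.00 = £17.1600 per unit per year.
EOQ = √(2DS / H) = √(2 × 41,760 × 182 / 17.16).
= √(15,200,640 / 17.16) = √885,818.1818 ≈ 941.179.

Q* ≈ 941 cases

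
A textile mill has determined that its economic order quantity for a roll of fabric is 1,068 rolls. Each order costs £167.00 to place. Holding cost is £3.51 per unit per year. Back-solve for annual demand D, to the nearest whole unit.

D ≈ 11,987 rolls per year

The basic EOQ model gives Q* = √(2DS/H); rearrange for the unknown.
From Q* = √(2DS/H): D = Q*²H / (2S) = 1,068² × 3.51 / (2 × 167) = 11986.797.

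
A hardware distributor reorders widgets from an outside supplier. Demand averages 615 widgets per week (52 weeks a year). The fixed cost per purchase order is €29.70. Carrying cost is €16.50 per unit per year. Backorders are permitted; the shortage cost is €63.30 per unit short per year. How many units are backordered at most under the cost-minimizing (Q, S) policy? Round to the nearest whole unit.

S* ≈ 79 widgets

Annual demand D = 615 × 52 = 31,980.
With planned backorders, Q* = √(2DS/H) · √((H+B)/B).
√(2DS/H) = √(2 × 31,980 × 29.7 / 16.5) = 339.305.
√((H+B)/B) = √((16.5+63.3)/63.3) = 1.1228.
Q* ≈ 380.969.
S* = Q* · H/(H+B) = 380.969 × 16.5/79.8 ≈ 78.772.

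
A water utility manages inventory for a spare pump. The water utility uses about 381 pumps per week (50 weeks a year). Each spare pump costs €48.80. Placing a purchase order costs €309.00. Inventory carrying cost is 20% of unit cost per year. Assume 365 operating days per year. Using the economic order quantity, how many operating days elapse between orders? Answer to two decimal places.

T ≈ 21.04 days

Annual demand D = 381 × 50 = 19,050.
Holding cost H = 0.20 × €48.80 = €9.7600 per unit per year.
The optimal lot size = √(2DS/H) = √(2 × 19,050 × 309 / 9.76) ≈ 1098.29.
Cycle time = Q*/D × 365 = 1098.29 / 19,050 × 365 ≈ 21.043 days.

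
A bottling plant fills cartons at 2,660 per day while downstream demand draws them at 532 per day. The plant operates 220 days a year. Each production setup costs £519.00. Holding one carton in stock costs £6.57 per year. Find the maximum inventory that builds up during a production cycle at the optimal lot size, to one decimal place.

Annual demand D = 532 × 220 = 117,040.
Production build-up factor (1 − d/p) = 1 − 532/2,660 = 0.8000.
Q* = √(2DS / (H(1 − d/p))) = √(2 × 117,040 × 519 / (6.57 × 0.8000)).
= √(121,487,520 / 5.256) ≈ 4807.709.
Maximum inventory = Q*(1 − d/p) = 4807.709 × 0.8000 ≈ 3846.167.

I_max ≈ 3,846.2 cartons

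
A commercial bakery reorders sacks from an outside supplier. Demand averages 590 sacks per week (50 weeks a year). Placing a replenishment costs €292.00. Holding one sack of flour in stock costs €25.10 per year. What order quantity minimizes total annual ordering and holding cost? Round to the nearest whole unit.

Annual demand D = 590 × 50 = 29,500.
EOQ = √(2DS / H) = √(2 × 29,500 × 292 / 25.1).
= √(17,228,000 / 25.1) = √686,374.502 ≈ 828.477.

Q* ≈ 828 sacks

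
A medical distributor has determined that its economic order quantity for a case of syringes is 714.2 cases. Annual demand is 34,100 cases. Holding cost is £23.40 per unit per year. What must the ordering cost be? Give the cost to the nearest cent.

The basic EOQ model gives Q* = √(2DS/H); rearrange for the unknown.
From Q* = √(2DS/H): S = Q*²H / (2D) = 714.2² × 23.4 / (2 × 34,100) = 175.0133.

S ≈ £175.01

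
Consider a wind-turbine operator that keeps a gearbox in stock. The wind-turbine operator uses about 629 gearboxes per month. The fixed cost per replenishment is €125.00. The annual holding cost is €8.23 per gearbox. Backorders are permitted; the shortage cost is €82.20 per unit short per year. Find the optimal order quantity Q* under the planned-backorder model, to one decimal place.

Annual demand D = 629 × 12 = 7,548.
With planned backorders, Q* = √(2DS/H) · √((H+B)/B).
√(2DS/H) = √(2 × 7,548 × 125 / 8.23) = 478.835.
√((H+B)/B) = √((8.23+82.2)/82.2) = 1.0489.
Q* ≈ 502.234.

Q* ≈ 502.2 gearboxes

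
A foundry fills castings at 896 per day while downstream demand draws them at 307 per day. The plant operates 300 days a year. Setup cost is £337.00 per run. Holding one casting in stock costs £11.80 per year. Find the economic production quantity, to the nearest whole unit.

Q* ≈ 2,829 castings

Annual demand D = 307 × 300 = 92,100.
Production build-up factor (1 − d/p) = 1 − 307/896 = 0.6574.
Q* = √(2DS / (H(1 − d/p))) = √(2 × 92,100 × 337 / (11.8 × 0.6574)).
= √(62,075,400 / 7.7569) ≈ 2828.884.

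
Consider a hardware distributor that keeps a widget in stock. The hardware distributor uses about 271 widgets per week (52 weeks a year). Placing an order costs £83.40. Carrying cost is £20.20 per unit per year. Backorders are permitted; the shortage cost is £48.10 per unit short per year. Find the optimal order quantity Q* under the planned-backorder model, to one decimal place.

Q* ≈ 406.5 widgets

Annual demand D = 271 × 52 = 14,092.
With planned backorders, Q* = √(2DS/H) · √((H+B)/B).
√(2DS/H) = √(2 × 14,092 × 83.4 / 20.2) = 341.121.
√((H+B)/B) = √((20.2+48.1)/48.1) = 1.1916.
Q* ≈ 406.487.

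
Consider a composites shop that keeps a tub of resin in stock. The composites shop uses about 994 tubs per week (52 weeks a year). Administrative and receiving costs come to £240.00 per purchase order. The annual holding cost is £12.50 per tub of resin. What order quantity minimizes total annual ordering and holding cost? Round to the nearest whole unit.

Q* ≈ 1,409 tubs

Annual demand D = 994 × 52 = 51,688.
EOQ = √(2DS / H) = √(2 × 51,688 × 240 / 12.5).
= √(24,810,240 / 12.5) = √1,984,819.2 ≈ 1408.836.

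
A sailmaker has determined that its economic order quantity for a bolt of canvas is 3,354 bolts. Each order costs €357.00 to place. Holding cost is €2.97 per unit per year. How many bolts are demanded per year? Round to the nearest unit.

Squaring Q* = √(2DS/H) gives Q*² = 2DS/H.
From Q* = √(2DS/H): D = Q*²H / (2S) = 3,354² × 2.97 / (2 × 357) = 46793.373.

D ≈ 46,793 bolts per year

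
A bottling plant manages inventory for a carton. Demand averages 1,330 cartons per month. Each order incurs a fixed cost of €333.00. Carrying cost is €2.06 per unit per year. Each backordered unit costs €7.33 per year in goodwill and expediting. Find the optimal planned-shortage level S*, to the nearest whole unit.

S* ≈ 564 cartons

Annual demand D = 1,330 × 12 = 15,960.
With planned backorders, Q* = √(2DS/H) · √((H+B)/B).
√(2DS/H) = √(2 × 15,960 × 333 / 2.06) = 2271.538.
√((H+B)/B) = √((2.06+7.33)/7.33) = 1.1318.
Q* ≈ 2570.992.
S* = Q* · H/(H+B) = 2570.992 × 2.06/9.39 ≈ 564.030.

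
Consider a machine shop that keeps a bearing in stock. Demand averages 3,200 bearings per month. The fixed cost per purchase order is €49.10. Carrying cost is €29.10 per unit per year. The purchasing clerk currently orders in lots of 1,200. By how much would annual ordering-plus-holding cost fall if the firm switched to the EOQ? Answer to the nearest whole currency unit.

Annual demand D = 3,200 × 12 = 38,400.
EOQ = √(2DS/H) = √(2 × 38,400 × 49.1 / 29.1) ≈ 359.98.
Cost at Q* = (D/Q*)S + (Q*/2)H = √(2DSH) ≈ €10,475.33.
Cost at Q = 1,200: (38,400/1,200)×49.1 + (1,200/2)×29.1 = €1,571.20 + €17,460.00 = €19,031.20.
Excess = €19,031.20 − €10,475.33 = €8,555.87.

Extra cost ≈ €8,556 per year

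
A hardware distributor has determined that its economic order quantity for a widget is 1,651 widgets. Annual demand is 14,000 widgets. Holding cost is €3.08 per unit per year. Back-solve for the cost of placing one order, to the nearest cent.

S ≈ €299.84

The basic EOQ model gives Q* = √(2DS/H); rearrange for the unknown.
From Q* = √(2DS/H): S = Q*²H / (2D) = 1,651² × 3.08 / (2 × 14,000) = 299.8381.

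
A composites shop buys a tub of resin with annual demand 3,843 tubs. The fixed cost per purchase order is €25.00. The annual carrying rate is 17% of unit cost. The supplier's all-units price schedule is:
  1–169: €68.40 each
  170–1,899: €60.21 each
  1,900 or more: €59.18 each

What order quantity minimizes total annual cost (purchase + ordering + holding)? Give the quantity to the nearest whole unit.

Holding cost per unit per year at price C is H = 0.17·C.
For each price level, check whether its EOQ is feasible; otherwise the best quantity at that price is the breakpoint.
EOQ at €68.40 = 128.5 (feasible in tier 1): TC = 3,843×€68.40 + (3,843/128.5)×25 + (128.5/2)×0.17×€68.40 = €264,355.96.
EOQ at €60.21 = 137.0 < 170, so use break Q=170: TC = 3,843×€60.21 + (3,843/170.0)×25 + (170.0/2)×0.17×€60.21 = €232,822.21.
EOQ at €59.18 = 138.2 < 1900, so use break Q=1900: TC = 3,843×€59.18 + (3,843/1900.0)×25 + (1900.0/2)×0.17×€59.18 = €237,036.88.
Lowest total cost is €232,822.21 at Q = 170.0.

Q* ≈ 170 tubs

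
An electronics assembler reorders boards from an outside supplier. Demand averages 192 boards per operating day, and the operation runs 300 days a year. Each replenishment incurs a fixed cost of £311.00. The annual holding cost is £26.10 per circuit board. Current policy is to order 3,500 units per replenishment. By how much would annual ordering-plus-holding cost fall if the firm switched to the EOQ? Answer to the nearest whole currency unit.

Extra cost ≈ £20,214 per year

Annual demand D = 192 × 300 = 57,600.
EOQ = √(2DS/H) = √(2 × 57,600 × 311 / 26.1) ≈ 1171.62.
Cost at Q* = (D/Q*)S + (Q*/2)H = √(2DSH) ≈ £30,579.24.
Cost at Q = 3,500: (57,600/3,500)×311 + (3,500/2)×26.1 = £5,118.17 + £45,675.00 = £50,793.17.
Excess = £50,793.17 − £30,579.24 = £20,213.93.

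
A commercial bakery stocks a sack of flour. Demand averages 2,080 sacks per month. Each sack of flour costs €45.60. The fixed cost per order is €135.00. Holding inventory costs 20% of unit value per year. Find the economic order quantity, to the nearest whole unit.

Q* ≈ 860 sacks

Annual demand D = 2,080 × 12 = 24,960.
Holding cost H = 0.20 × €45.60 = €9.1200 per unit per year.
EOQ = √(2DS / H) = √(2 × 24,960 × 135 / 9.12).
= √(6,739,200 / 9.12) = √738,947.3684 ≈ 859.620.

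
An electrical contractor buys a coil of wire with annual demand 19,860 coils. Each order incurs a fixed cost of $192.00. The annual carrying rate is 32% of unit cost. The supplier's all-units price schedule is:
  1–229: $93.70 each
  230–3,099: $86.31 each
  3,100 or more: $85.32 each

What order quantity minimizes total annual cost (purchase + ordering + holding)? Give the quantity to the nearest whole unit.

Q* ≈ 525 coils

Holding cost per unit per year at price C is H = 0.32·C.
Candidates are each tier's EOQ (if it falls in that tier) and each price-break quantity.
Tier 1 ($93.70): EOQ = 504.3 exceeds tier's upper bound 229, so this tier is dominated.
EOQ at $86.31 = 525.5 (feasible in tier 2): TC = 19,860×$86.31 + (19,860/525.5)×192 + (525.5/2)×0.32×$86.31 = $1,728,629.72.
EOQ at $85.32 = 528.5 < 3100, so use break Q=3100: TC = 19,860×$85.32 + (19,860/3100.0)×192 + (3100.0/2)×0.32×$85.32 = $1,738,003.96.
Lowest total cost is $1,728,629.72 at Q = 525.5.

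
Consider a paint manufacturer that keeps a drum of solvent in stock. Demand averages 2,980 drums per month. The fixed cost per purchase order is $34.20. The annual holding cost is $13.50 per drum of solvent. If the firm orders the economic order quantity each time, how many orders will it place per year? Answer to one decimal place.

N ≈ 84.0 orders per year

Annual demand D = 2,980 × 12 = 35,760.
Q* = √(2DS/H) = √(2 × 35,760 × 34.2 / 13.5) ≈ 425.66.
Orders per year = D / Q* = 35,760 / 425.66 ≈ 84.011.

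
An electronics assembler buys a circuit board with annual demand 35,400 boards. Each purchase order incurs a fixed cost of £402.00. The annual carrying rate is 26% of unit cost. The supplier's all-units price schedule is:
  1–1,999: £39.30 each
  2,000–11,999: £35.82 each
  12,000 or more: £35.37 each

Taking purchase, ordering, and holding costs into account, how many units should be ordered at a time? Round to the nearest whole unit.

Holding cost per unit per year at price C is H = 0.26·C.
For each price level, check whether its EOQ is feasible; otherwise the best quantity at that price is the breakpoint.
EOQ at £39.30 = 1669.0 (feasible in tier 1): TC = 35,400×£39.30 + (35,400/1669.0)×402 + (1669.0/2)×0.26×£39.30 = £1,408,273.46.
EOQ at £35.82 = 1748.2 < 2000, so use break Q=2000: TC = 35,400×£35.82 + (35,400/2000.0)×402 + (2000.0/2)×0.26×£35.82 = £1,284,456.60.
EOQ at £35.37 = 1759.2 < 12000, so use break Q=12000: TC = 35,400×£35.37 + (35,400/12000.0)×402 + (12000.0/2)×0.26×£35.37 = £1,308,461.10.
Lowest total cost is £1,284,456.60 at Q = 2000.0.

Q* ≈ 2,000 boards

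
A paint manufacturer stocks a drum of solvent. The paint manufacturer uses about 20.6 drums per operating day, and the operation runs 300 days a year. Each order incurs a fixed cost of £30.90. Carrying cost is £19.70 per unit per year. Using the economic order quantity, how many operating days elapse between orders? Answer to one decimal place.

T ≈ 6.8 days

Annual demand D = 20.6 × 300 = 6,180.
EOQ = √(2DS/H) = √(2 × 6,180 × 30.9 / 19.7) ≈ 139.24.
Cycle time = Q*/D × 300 = 139.24 / 6,180 × 300 ≈ 6.759 days.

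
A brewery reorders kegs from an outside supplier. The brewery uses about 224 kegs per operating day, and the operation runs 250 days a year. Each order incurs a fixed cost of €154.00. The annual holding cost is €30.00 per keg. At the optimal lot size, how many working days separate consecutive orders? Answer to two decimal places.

T ≈ 3.39 days

Annual demand D = 224 × 250 = 56,000.
The optimal lot size = √(2DS/H) = √(2 × 56,000 × 154 / 30) ≈ 758.24.
Cycle time = Q*/D × 250 = 758.24 / 56,000 × 250 ≈ 3.385 days.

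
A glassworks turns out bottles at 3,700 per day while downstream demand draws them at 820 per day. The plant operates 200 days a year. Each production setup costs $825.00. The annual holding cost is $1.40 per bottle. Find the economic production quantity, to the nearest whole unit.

Annual demand D = 820 × 200 = 164,000.
Production build-up factor (1 − d/p) = 1 − 820/3,700 = 0.7784.
Q* = √(2DS / (H(1 − d/p))) = √(2 × 164,000 × 825 / (1.4 × 0.7784)).
= √(270,600,000 / 1.0897) ≈ 15758.123.

Q* ≈ 15,758 bottles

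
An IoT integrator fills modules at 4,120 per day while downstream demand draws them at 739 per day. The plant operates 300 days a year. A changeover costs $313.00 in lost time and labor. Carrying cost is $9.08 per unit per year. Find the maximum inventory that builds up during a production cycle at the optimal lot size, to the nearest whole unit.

I_max ≈ 3,542 modules

Annual demand D = 739 × 300 = 221,700.
Production build-up factor (1 − d/p) = 1 − 739/4,120 = 0.8206.
Q* = √(2DS / (H(1 − d/p))) = √(2 × 221,700 × 313 / (9.08 × 0.8206)).
= √(138,784,200 / 7.4513) ≈ 4315.719.
Maximum inventory = Q*(1 − d/p) = 4315.719 × 0.8206 ≈ 3541.613.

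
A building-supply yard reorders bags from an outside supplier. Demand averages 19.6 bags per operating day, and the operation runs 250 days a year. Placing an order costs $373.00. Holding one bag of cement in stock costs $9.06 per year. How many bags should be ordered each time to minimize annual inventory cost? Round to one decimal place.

Annual demand D = 19.6 × 250 = 4,900.
EOQ = √(2DS / H) = √(2 × 4,900 × 373 / 9.06).
= √(3,655,400 / 9.06) = √403,465.7837 ≈ 635.190.

Q* ≈ 635.2 bags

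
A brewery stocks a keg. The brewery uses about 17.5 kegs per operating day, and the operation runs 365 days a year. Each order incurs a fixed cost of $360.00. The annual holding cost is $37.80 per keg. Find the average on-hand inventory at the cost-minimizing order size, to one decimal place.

Average inventory ≈ 174.4 kegs

Annual demand D = 17.5 × 365 = 6,387.5.
EOQ = √(2DS/H) = √(2 × 6,387.5 × 360 / 37.8) ≈ 348.81.
Average inventory = Q*/2 ≈ 348.81 / 2 = 174.404.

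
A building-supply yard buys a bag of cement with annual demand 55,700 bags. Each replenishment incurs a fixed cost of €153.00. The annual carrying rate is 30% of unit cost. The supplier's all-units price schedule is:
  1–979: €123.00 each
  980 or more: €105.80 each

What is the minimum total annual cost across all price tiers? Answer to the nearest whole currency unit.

TC* ≈ €5,917,309

Holding cost per unit per year at price C is H = 0.30·C.
For each price level, check whether its EOQ is feasible; otherwise the best quantity at that price is the breakpoint.
EOQ at €123.00 = 679.6 (feasible in tier 1): TC = 55,700×€123.00 + (55,700/679.6)×153 + (679.6/2)×0.30×€123.00 = €6,876,178.50.
EOQ at €105.80 = 732.8 < 980, so use break Q=980: TC = 55,700×€105.80 + (55,700/980.0)×153 + (980.0/2)×0.30×€105.80 = €5,917,308.62.
Lowest total cost among the candidates is at Q = 980.0.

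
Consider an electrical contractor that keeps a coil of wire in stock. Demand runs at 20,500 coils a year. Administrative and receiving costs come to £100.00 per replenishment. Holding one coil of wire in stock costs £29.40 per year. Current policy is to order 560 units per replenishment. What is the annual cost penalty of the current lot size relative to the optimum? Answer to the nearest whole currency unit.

EOQ = √(2DS/H) = √(2 × 20,500 × 100 / 29.4) ≈ 373.44.
Cost at Q* = (D/Q*)S + (Q*/2)H = √(2DSH) ≈ £10,979.07.
Cost at Q = 560: (20,500/560)×100 + (560/2)×29.4 = £3,660.71 + £8,232.00 = £11,892.71.
Excess = £11,892.71 − £10,979.07 = £913.64.

Extra cost ≈ £914 per year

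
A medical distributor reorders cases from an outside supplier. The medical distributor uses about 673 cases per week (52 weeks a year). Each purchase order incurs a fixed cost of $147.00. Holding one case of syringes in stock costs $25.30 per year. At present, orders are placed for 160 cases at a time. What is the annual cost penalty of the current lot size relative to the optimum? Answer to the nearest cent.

Annual demand D = 673 × 52 = 34,996.
EOQ = √(2DS/H) = √(2 × 34,996 × 147 / 25.3) ≈ 637.71.
Cost at Q* = (D/Q*)S + (Q*/2)H = √(2DSH) ≈ $16,134.04.
Cost at Q = 160: (34,996/160)×147 + (160/2)×25.3 = $32,152.58 + $2,024.00 = $34,176.57.
Excess = $34,176.57 − $16,134.04 = $18,042.53.

Extra cost ≈ $18,042.53 per year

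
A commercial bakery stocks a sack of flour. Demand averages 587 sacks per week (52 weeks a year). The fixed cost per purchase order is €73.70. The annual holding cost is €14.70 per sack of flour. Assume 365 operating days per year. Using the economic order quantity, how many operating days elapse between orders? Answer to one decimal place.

T ≈ 6.6 days

Annual demand D = 587 × 52 = 30,524.
The optimal lot size = √(2DS/H) = √(2 × 30,524 × 73.7 / 14.7) ≈ 553.24.
Cycle time = Q*/D × 365 = 553.24 / 30,524 × 365 ≈ 6.615 days.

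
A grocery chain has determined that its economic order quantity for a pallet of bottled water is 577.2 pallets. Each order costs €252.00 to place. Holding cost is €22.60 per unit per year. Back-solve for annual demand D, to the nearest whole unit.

The basic EOQ model gives Q* = √(2DS/H); rearrange for the unknown.
From Q* = √(2DS/H): D = Q*²H / (2S) = 577.2² × 22.6 / (2 × 252) = 14939.310.

D ≈ 14,939 pallets per year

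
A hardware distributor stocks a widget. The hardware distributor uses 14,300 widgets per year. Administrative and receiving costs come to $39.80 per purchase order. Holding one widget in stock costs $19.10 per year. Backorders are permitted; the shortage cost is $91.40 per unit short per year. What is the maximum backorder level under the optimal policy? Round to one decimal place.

With planned backorders, Q* = √(2DS/H) · √((H+B)/B).
√(2DS/H) = √(2 × 14,300 × 39.8 / 19.1) = 244.123.
√((H+B)/B) = √((19.1+91.4)/91.4) = 1.0995.
Q* ≈ 268.421.
S* = Q* · H/(H+B) = 268.421 × 19.1/110.5 ≈ 46.397.

S* ≈ 46.4 widgets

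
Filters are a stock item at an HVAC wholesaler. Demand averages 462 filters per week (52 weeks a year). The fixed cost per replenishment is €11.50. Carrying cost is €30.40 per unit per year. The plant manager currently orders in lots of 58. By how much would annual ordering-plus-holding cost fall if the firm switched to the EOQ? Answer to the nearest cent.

Annual demand D = 462 × 52 = 24,024.
EOQ = √(2DS/H) = √(2 × 24,024 × 11.5 / 30.4) ≈ 134.82.
Cost at Q* = (D/Q*)S + (Q*/2)H = √(2DSH) ≈ €4,098.49.
Cost at Q = 58: (24,024/58)×11.5 + (58/2)×30.4 = €4,763.38 + €881.60 = €5,644.98.
Excess = €5,644.98 − €4,098.49 = €1,546.49.

Extra cost ≈ €1,546.49 per year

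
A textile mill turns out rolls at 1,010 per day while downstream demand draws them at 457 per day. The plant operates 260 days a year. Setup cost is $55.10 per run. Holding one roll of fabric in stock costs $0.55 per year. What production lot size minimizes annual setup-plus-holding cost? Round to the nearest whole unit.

Annual demand D = 457 × 260 = 118,820.
Production build-up factor (1 − d/p) = 1 − 457/1,010 = 0.5475.
Q* = √(2DS / (H(1 − d/p))) = √(2 × 118,820 × 55.1 / (0.55 × 0.5475)).
= √(13,093,964 / 0.3011) ≈ 6594.052.

Q* ≈ 6,594 rolls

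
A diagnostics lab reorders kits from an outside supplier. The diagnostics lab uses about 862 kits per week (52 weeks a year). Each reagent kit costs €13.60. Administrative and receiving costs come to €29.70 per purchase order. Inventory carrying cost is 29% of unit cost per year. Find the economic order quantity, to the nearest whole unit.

Q* ≈ 822 kits

Annual demand D = 862 × 52 = 44,824.
Holding cost H = 0.29 × €13.60 = €3.9440 per unit per year.
EOQ = √(2DS / H) = √(2 × 44,824 × 29.7 / 3.944).
= √(2,662,545.6 / 3.944) = √675,087.6268 ≈ 821.637.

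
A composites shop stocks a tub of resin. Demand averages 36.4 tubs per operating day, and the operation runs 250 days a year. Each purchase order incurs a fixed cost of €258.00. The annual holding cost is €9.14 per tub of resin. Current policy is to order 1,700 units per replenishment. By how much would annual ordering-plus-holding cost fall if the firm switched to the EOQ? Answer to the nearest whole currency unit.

Extra cost ≈ €2,599 per year

Annual demand D = 36.4 × 250 = 9,100.
EOQ = √(2DS/H) = √(2 × 9,100 × 258 / 9.14) ≈ 716.76.
Cost at Q* = (D/Q*)S + (Q*/2)H = √(2DSH) ≈ €6,551.17.
Cost at Q = 1,700: (9,100/1,700)×258 + (1,700/2)×9.14 = €1,381.06 + €7,769.00 = €9,150.06.
Excess = €9,150.06 − €6,551.17 = €2,598.89.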